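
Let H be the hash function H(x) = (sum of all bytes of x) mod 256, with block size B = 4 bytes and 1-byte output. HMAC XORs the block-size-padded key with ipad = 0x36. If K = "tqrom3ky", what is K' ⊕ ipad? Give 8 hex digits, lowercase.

Key "tqrom3ky" = 74 71 72 6f 6d 33 6b 79 is 8 bytes > B = 4, so hash it first: H(key) = 4a, then zero-pad to 4 bytes: K' = 4a 00 00 00.
XOR each byte with 0x36: 4a⊕36=7c, 00⊕36=36, 00⊕36=36, 00⊕36=36.

7c363636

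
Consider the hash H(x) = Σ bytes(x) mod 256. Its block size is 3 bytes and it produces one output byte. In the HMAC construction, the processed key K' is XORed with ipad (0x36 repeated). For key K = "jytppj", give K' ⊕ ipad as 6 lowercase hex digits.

Key "jytppj" = 6a 79 74 70 70 6a is 6 bytes > B = 3, so hash it first: H(key) = a1, then zero-pad to 3 bytes: K' = a1 00 00.
XOR each byte with 0x36: a1⊕36=97, 00⊕36=36, 00⊕36=36.

973636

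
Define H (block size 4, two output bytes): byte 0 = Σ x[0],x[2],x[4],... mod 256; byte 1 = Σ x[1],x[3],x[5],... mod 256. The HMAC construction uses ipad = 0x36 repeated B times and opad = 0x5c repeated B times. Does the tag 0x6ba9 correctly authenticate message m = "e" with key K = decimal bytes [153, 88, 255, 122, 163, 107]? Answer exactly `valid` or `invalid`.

Key decimal bytes [153, 88, 255, 122, 163, 107] = 99 58 ff 7a a3 6b is 6 bytes > B = 4, so hash it first: H(key) = 3b 3d, then zero-pad to 4 bytes: K' = 3b 3d 00 00.
K' ⊕ ipad = 0d 0b 36 36; K' ⊕ opad = 67 61 5c 5c.
Inner hash: even-index sum = 168 mod 256 = 168; odd-index sum = 65 mod 256 = 65 → a8 41.
Outer hash (recomputed tag): even-index sum = 363 mod 256 = 107; odd-index sum = 254 mod 256 = 254 → 6b fe.
Recomputed tag = 6bfe; claimed = 6ba9 → mismatch.

invalid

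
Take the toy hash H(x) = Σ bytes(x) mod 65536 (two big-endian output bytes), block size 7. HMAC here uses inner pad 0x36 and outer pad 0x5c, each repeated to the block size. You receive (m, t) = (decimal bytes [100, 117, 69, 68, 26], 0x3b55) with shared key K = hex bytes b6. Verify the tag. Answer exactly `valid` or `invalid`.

invalid

Key hex bytes b6 is 1 byte ≤ B = 7; zero-pad to 7 bytes: K' = b6 00 00 00 00 00 00.
K' ⊕ ipad = 80 36 36 36 36 36 36; K' ⊕ opad = ea 5c 5c 5c 5c 5c 5c.
Inner hash: sum = 128+54+54+54+54+54+54+100+117+69+68+26 = 832 → 03 40.
Outer hash (recomputed tag): sum = 234+92+92+92+92+92+92+3+64 = 853 → 03 55.
Recomputed tag = 0355; claimed = 3b55 → mismatch.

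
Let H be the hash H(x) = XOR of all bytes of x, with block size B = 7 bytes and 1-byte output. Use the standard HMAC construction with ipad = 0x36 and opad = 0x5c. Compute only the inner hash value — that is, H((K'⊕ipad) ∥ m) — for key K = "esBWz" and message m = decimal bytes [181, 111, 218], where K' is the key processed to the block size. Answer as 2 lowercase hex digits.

Key "esBWz" = 65 73 42 57 7a is 5 bytes ≤ B = 7; zero-pad to 7 bytes: K' = 65 73 42 57 7a 00 00.
K' ⊕ ipad = 53 45 74 61 4c 36 36.
Inner input = 53 45 74 61 4c 36 36 ∥ b5 6f da.
Inner hash: XOR 53⊕45⊕74⊕61⊕4c⊕36⊕36⊕b5⊕6f⊕da = 4f.

4f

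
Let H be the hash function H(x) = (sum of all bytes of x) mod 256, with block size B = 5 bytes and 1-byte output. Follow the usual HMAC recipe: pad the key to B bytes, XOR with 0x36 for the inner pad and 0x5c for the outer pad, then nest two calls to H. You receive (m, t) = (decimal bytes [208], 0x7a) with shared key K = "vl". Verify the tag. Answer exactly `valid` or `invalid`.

valid

Key "vl" = 76 6c is 2 bytes ≤ B = 5; zero-pad to 5 bytes: K' = 76 6c 00 00 00.
K' ⊕ ipad = 40 5a 36 36 36; K' ⊕ opad = 2a 30 5c 5c 5c.
Inner hash: sum = 64+90+54+54+54+208 = 524; mod 256 = 12 → 0c.
Outer hash (recomputed tag): sum = 42+48+92+92+92+12 = 378; mod 256 = 122 → 7a.
Recomputed tag = 7a; claimed = 7a → match.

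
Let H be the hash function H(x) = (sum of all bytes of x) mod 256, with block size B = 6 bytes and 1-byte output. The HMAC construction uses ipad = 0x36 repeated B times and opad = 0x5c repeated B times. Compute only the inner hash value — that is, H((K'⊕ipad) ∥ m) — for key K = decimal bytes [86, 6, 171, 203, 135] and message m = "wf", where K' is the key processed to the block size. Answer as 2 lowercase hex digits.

ee

Key decimal bytes [86, 6, 171, 203, 135] = 56 06 ab cb 87 is 5 bytes ≤ B = 6; zero-pad to 6 bytes: K' = 56 06 ab cb 87 00.
K' ⊕ ipad = 60 30 9d fd b1 36.
Inner input = 60 30 9d fd b1 36 ∥ 77 66.
Inner hash: sum = 96+48+157+253+177+54+119+102 = 1006; mod 256 = 238 → ee.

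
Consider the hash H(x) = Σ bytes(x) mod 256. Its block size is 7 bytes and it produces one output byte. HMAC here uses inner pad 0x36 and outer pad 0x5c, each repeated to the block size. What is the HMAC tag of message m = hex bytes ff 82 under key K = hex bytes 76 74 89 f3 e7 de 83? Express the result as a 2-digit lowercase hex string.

Key hex bytes 76 74 89 f3 e7 de 83 is exactly B = 7 bytes: K' = 76 74 89 f3 e7 de 83.
K' ⊕ ipad = 40 42 bf c5 d1 e8 b5.  K' ⊕ opad = 2a 28 d5 af bb 82 df.
Inner input = (K'⊕ipad) ∥ m = 40 42 bf c5 d1 e8 b5 ∥ ff 82.
Inner hash: sum = 64+66+191+197+209+232+181+255+130 = 1525; mod 256 = 245 → f5.
Outer input = (K'⊕opad) ∥ inner = 2a 28 d5 af bb 82 df ∥ f5.
Outer hash (tag): sum = 42+40+213+175+187+130+223+245 = 1255; mod 256 = 231 → e7.

e7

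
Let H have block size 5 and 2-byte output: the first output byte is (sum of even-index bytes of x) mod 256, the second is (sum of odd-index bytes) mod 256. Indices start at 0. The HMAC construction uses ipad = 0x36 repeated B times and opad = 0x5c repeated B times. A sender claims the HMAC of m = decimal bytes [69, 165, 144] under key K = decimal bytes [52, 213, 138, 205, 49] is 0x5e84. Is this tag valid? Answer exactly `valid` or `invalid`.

Key decimal bytes [52, 213, 138, 205, 49] = 34 d5 8a cd 31 is exactly B = 5 bytes: K' = 34 d5 8a cd 31.
K' ⊕ ipad = 02 e3 bc fb 07; K' ⊕ opad = 68 89 d6 91 6d.
Inner hash: even-index sum = 362 mod 256 = 106; odd-index sum = 691 mod 256 = 179 → 6a b3.
Outer hash (recomputed tag): even-index sum = 606 mod 256 = 94; odd-index sum = 388 mod 256 = 132 → 5e 84.
Recomputed tag = 5e84; claimed = 5e84 → match.

valid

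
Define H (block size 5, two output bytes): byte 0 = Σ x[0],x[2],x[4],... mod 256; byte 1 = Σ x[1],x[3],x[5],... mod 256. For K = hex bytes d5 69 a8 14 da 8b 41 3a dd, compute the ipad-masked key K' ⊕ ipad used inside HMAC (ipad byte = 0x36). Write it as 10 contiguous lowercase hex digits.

4374363636

Key hex bytes d5 69 a8 14 da 8b 41 3a dd is 9 bytes > B = 5, so hash it first: H(key) = 75 42, then zero-pad to 5 bytes: K' = 75 42 00 00 00.
XOR each byte with 0x36: 75⊕36=43, 42⊕36=74, 00⊕36=36, 00⊕36=36, 00⊕36=36.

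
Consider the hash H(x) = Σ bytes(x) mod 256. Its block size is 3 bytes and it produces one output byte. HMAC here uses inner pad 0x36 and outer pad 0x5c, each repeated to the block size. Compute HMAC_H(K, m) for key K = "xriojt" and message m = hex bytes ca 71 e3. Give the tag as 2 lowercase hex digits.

Key "xriojt" = 78 72 69 6f 6a 74 is 6 bytes > B = 3, so hash it first: H(key) = a0, then zero-pad to 3 bytes: K' = a0 00 00.
K' ⊕ ipad = 96 36 36.  K' ⊕ opad = fc 5c 5c.
Inner input = (K'⊕ipad) ∥ m = 96 36 36 ∥ ca 71 e3.
Inner hash: sum = 150+54+54+202+113+227 = 800; mod 256 = 32 → 20.
Outer input = (K'⊕opad) ∥ inner = fc 5c 5c ∥ 20.
Outer hash (tag): sum = 252+92+92+32 = 468; mod 256 = 212 → d4.

d4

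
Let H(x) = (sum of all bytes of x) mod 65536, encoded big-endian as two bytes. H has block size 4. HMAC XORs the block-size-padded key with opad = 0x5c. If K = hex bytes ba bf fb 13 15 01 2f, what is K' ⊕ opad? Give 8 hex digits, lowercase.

5e905c5c

Key hex bytes ba bf fb 13 15 01 2f is 7 bytes > B = 4, so hash it first: H(key) = 02 cc, then zero-pad to 4 bytes: K' = 02 cc 00 00.
XOR each byte with 0x5c: 02⊕5c=5e, cc⊕5c=90, 00⊕5c=5c, 00⊕5c=5c.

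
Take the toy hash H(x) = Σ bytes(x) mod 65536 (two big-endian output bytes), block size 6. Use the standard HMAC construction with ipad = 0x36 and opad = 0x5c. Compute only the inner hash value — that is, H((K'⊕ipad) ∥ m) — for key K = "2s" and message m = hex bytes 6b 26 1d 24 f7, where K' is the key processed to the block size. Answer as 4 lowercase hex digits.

02ea

Key "2s" = 32 73 is 2 bytes ≤ B = 6; zero-pad to 6 bytes: K' = 32 73 00 00 00 00.
K' ⊕ ipad = 04 45 36 36 36 36.
Inner input = 04 45 36 36 36 36 ∥ 6b 26 1d 24 f7.
Inner hash: sum = 4+69+54+54+54+54+107+38+29+36+247 = 746 → 02 ea.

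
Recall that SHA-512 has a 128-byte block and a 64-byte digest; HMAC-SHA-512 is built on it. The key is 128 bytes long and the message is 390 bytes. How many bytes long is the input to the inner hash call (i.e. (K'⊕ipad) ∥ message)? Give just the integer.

Key is 128 ≤ 128 bytes, zero-padded: |K'| = 128.
Inner input = (K'⊕ipad) ∥ m → 128 + 390 = 518 bytes.

518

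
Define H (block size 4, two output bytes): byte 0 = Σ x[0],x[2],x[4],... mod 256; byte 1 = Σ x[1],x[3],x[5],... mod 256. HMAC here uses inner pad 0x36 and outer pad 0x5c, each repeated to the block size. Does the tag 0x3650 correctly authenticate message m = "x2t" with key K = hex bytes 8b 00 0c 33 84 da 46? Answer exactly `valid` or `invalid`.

Key hex bytes 8b 00 0c 33 84 da 46 is 7 bytes > B = 4, so hash it first: H(key) = 61 0d, then zero-pad to 4 bytes: K' = 61 0d 00 00.
K' ⊕ ipad = 57 3b 36 36; K' ⊕ opad = 3d 51 5c 5c.
Inner hash: even-index sum = 377 mod 256 = 121; odd-index sum = 163 mod 256 = 163 → 79 a3.
Outer hash (recomputed tag): even-index sum = 274 mod 256 = 18; odd-index sum = 336 mod 256 = 80 → 12 50.
Recomputed tag = 1250; claimed = 3650 → mismatch.

invalid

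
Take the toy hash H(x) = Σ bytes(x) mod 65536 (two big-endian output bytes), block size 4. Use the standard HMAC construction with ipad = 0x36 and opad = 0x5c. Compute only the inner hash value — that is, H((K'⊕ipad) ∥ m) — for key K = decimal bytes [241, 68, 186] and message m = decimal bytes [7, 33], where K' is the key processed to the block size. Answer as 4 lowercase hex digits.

0223

Key decimal bytes [241, 68, 186] = f1 44 ba is 3 bytes ≤ B = 4; zero-pad to 4 bytes: K' = f1 44 ba 00.
K' ⊕ ipad = c7 72 8c 36.
Inner input = c7 72 8c 36 ∥ 07 21.
Inner hash: sum = 199+114+140+54+7+33 = 547 → 02 23.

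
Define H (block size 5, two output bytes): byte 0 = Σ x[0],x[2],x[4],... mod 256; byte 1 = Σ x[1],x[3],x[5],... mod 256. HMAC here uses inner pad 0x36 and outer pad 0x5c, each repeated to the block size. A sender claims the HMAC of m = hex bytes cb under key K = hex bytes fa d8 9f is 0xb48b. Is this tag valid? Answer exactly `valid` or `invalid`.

Key hex bytes fa d8 9f is 3 bytes ≤ B = 5; zero-pad to 5 bytes: K' = fa d8 9f 00 00.
K' ⊕ ipad = cc ee a9 36 36; K' ⊕ opad = a6 84 c3 5c 5c.
Inner hash: even-index sum = 427 mod 256 = 171; odd-index sum = 495 mod 256 = 239 → ab ef.
Outer hash (recomputed tag): even-index sum = 692 mod 256 = 180; odd-index sum = 395 mod 256 = 139 → b4 8b.
Recomputed tag = b48b; claimed = b48b → match.

valid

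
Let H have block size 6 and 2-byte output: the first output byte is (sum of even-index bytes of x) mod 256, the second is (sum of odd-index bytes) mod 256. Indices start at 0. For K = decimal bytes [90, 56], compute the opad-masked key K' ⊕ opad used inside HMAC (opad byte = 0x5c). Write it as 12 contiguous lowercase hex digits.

06645c5c5c5c

Key decimal bytes [90, 56] = 5a 38 is 2 bytes ≤ B = 6; zero-pad to 6 bytes: K' = 5a 38 00 00 00 00.
XOR each byte with 0x5c: 5a⊕5c=06, 38⊕5c=64, 00⊕5c=5c, 00⊕5c=5c, 00⊕5c=5c, 00⊕5c=5c.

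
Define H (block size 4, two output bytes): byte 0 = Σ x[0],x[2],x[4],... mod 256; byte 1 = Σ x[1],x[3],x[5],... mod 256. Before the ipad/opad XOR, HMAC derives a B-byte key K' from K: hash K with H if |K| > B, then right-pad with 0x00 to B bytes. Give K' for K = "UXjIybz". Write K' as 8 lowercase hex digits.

b2030000

|K| = 7 > B = 4, so first hash the key.
H(K): even-index sum = 434 mod 256 = 178; odd-index sum = 259 mod 256 = 3 → b2 03.
Zero-pad H(K) = b2 03 to 4 bytes: K' = b2 03 00 00.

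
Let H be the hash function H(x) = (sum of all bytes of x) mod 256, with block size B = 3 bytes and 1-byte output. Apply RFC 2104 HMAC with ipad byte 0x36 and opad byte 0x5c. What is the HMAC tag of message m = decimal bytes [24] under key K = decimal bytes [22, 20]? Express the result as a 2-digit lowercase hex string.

7e

Key decimal bytes [22, 20] = 16 14 is 2 bytes ≤ B = 3; zero-pad to 3 bytes: K' = 16 14 00.
K' ⊕ ipad = 20 22 36.  K' ⊕ opad = 4a 48 5c.
Inner input = (K'⊕ipad) ∥ m = 20 22 36 ∥ 18.
Inner hash: sum = 32+34+54+24 = 144 → 90.
Outer input = (K'⊕opad) ∥ inner = 4a 48 5c ∥ 90.
Outer hash (tag): sum = 74+72+92+144 = 382; mod 256 = 126 → 7e.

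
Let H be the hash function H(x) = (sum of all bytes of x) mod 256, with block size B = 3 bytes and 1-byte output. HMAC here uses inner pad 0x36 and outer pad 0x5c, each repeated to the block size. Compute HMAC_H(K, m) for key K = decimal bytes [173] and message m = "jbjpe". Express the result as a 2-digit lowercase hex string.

Key decimal bytes [173] = ad is 1 byte ≤ B = 3; zero-pad to 3 bytes: K' = ad 00 00.
K' ⊕ ipad = 9b 36 36.  K' ⊕ opad = f1 5c 5c.
Inner input = (K'⊕ipad) ∥ m = 9b 36 36 ∥ 6a 62 6a 70 65.
Inner hash: sum = 155+54+54+106+98+106+112+101 = 786; mod 256 = 18 → 12.
Outer input = (K'⊕opad) ∥ inner = f1 5c 5c ∥ 12.
Outer hash (tag): sum = 241+92+92+18 = 443; mod 256 = 187 → bb.

bb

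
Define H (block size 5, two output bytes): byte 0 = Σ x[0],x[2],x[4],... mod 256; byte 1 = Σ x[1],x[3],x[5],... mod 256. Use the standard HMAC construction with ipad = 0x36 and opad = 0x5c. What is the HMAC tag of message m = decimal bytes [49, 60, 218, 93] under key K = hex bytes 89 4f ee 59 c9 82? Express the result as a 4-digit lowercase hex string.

Key hex bytes 89 4f ee 59 c9 82 is 6 bytes > B = 5, so hash it first: H(key) = 40 2a, then zero-pad to 5 bytes: K' = 40 2a 00 00 00.
K' ⊕ ipad = 76 1c 36 36 36.  K' ⊕ opad = 1c 76 5c 5c 5c.
Inner input = (K'⊕ipad) ∥ m = 76 1c 36 36 36 ∥ 31 3c da 5d.
Inner hash: even-index sum = 379 mod 256 = 123; odd-index sum = 349 mod 256 = 93 → 7b 5d.
Outer input = (K'⊕opad) ∥ inner = 1c 76 5c 5c 5c ∥ 7b 5d.
Outer hash (tag): even-index sum = 305 mod 256 = 49; odd-index sum = 333 mod 256 = 77 → 31 4d.

314d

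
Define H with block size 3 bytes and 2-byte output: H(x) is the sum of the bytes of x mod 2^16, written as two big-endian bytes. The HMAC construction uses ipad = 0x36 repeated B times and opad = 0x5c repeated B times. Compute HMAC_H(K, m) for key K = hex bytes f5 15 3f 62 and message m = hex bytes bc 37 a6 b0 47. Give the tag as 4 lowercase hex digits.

024d

Key hex bytes f5 15 3f 62 is 4 bytes > B = 3, so hash it first: H(key) = 01 ab, then zero-pad to 3 bytes: K' = 01 ab 00.
K' ⊕ ipad = 37 9d 36.  K' ⊕ opad = 5d f7 5c.
Inner input = (K'⊕ipad) ∥ m = 37 9d 36 ∥ bc 37 a6 b0 47.
Inner hash: sum = 55+157+54+188+55+166+176+71 = 922 → 03 9a.
Outer input = (K'⊕opad) ∥ inner = 5d f7 5c ∥ 03 9a.
Outer hash (tag): sum = 93+247+92+3+154 = 589 → 02 4d.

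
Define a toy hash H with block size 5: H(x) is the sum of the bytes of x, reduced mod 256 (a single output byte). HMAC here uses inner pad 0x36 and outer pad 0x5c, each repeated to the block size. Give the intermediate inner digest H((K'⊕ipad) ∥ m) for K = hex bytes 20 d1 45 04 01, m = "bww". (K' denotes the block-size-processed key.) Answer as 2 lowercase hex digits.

29

Key hex bytes 20 d1 45 04 01 is exactly B = 5 bytes: K' = 20 d1 45 04 01.
K' ⊕ ipad = 16 e7 73 32 37.
Inner input = 16 e7 73 32 37 ∥ 62 77 77.
Inner hash: sum = 22+231+115+50+55+98+119+119 = 809; mod 256 = 41 → 29.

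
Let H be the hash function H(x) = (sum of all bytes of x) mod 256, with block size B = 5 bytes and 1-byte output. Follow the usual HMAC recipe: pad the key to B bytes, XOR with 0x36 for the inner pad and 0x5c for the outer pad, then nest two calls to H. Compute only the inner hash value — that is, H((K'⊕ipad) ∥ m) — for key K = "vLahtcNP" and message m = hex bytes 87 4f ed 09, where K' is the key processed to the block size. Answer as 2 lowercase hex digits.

Key "vLahtcNP" = 76 4c 61 68 74 63 4e 50 is 8 bytes > B = 5, so hash it first: H(key) = 00, then zero-pad to 5 bytes: K' = 00 00 00 00 00.
K' ⊕ ipad = 36 36 36 36 36.
Inner input = 36 36 36 36 36 ∥ 87 4f ed 09.
Inner hash: sum = 54+54+54+54+54+135+79+237+9 = 730; mod 256 = 218 → da.

da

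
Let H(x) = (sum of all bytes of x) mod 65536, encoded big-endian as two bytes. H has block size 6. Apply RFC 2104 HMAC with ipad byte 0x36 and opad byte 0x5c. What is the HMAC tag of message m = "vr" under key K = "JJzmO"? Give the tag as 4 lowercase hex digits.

012b

Key "JJzmO" = 4a 4a 7a 6d 4f is 5 bytes ≤ B = 6; zero-pad to 6 bytes: K' = 4a 4a 7a 6d 4f 00.
K' ⊕ ipad = 7c 7c 4c 5b 79 36.  K' ⊕ opad = 16 16 26 31 13 5c.
Inner input = (K'⊕ipad) ∥ m = 7c 7c 4c 5b 79 36 ∥ 76 72.
Inner hash: sum = 124+124+76+91+121+54+118+114 = 822 → 03 36.
Outer input = (K'⊕opad) ∥ inner = 16 16 26 31 13 5c ∥ 03 36.
Outer hash (tag): sum = 22+22+38+49+19+92+3+54 = 299 → 01 2b.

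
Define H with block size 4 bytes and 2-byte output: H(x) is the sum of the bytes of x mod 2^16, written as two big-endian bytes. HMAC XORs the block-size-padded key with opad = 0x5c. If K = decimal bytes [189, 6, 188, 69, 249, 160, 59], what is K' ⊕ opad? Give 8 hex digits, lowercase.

5fc45c5c

Key decimal bytes [189, 6, 188, 69, 249, 160, 59] = bd 06 bc 45 f9 a0 3b is 7 bytes > B = 4, so hash it first: H(key) = 03 98, then zero-pad to 4 bytes: K' = 03 98 00 00.
XOR each byte with 0x5c: 03⊕5c=5f, 98⊕5c=c4, 00⊕5c=5c, 00⊕5c=5c.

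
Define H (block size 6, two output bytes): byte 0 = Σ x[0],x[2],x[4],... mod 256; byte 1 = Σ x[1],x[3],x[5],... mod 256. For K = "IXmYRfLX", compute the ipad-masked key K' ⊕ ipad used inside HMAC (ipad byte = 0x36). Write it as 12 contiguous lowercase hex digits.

625936363636

Key "IXmYRfLX" = 49 58 6d 59 52 66 4c 58 is 8 bytes > B = 6, so hash it first: H(key) = 54 6f, then zero-pad to 6 bytes: K' = 54 6f 00 00 00 00.
XOR each byte with 0x36: 54⊕36=62, 6f⊕36=59, 00⊕36=36, 00⊕36=36, 00⊕36=36, 00⊕36=36.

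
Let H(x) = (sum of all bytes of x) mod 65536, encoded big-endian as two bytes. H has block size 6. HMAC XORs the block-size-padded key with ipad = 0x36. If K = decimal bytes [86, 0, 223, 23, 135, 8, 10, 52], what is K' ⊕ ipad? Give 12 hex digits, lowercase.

342f36363636

Key decimal bytes [86, 0, 223, 23, 135, 8, 10, 52] = 56 00 df 17 87 08 0a 34 is 8 bytes > B = 6, so hash it first: H(key) = 02 19, then zero-pad to 6 bytes: K' = 02 19 00 00 00 00.
XOR each byte with 0x36: 02⊕36=34, 19⊕36=2f, 00⊕36=36, 00⊕36=36, 00⊕36=36, 00⊕36=36.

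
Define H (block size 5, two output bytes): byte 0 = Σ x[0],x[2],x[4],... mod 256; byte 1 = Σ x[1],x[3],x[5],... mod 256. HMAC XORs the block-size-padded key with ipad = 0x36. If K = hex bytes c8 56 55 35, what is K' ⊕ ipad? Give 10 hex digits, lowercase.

fe60630336

Key hex bytes c8 56 55 35 is 4 bytes ≤ B = 5; zero-pad to 5 bytes: K' = c8 56 55 35 00.
XOR each byte with 0x36: c8⊕36=fe, 56⊕36=60, 55⊕36=63, 35⊕36=03, 00⊕36=36.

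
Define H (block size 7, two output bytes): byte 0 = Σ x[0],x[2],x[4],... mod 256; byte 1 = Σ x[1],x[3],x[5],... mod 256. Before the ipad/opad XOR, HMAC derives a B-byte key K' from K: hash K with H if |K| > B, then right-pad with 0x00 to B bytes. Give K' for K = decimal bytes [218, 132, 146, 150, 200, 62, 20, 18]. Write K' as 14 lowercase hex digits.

|K| = 8 > B = 7, so first hash the key.
H(K): even-index sum = 584 mod 256 = 72; odd-index sum = 362 mod 256 = 106 → 48 6a.
Zero-pad H(K) = 48 6a to 7 bytes: K' = 48 6a 00 00 00 00 00.

486a0000000000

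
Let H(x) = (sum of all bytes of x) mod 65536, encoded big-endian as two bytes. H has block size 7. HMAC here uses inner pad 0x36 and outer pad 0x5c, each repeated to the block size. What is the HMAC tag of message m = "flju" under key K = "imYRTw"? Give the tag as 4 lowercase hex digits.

Key "imYRTw" = 69 6d 59 52 54 77 is 6 bytes ≤ B = 7; zero-pad to 7 bytes: K' = 69 6d 59 52 54 77 00.
K' ⊕ ipad = 5f 5b 6f 64 62 41 36.  K' ⊕ opad = 35 31 05 0e 08 2b 5c.
Inner input = (K'⊕ipad) ∥ m = 5f 5b 6f 64 62 41 36 ∥ 66 6c 6a 75.
Inner hash: sum = 95+91+111+100+98+65+54+102+108+106+117 = 1047 → 04 17.
Outer input = (K'⊕opad) ∥ inner = 35 31 05 0e 08 2b 5c ∥ 04 17.
Outer hash (tag): sum = 53+49+5+14+8+43+92+4+23 = 291 → 01 23.

0123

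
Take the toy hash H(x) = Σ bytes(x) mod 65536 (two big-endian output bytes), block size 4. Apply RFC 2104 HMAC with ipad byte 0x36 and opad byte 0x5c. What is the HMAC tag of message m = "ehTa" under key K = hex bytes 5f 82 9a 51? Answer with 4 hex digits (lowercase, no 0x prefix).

Key hex bytes 5f 82 9a 51 is exactly B = 4 bytes: K' = 5f 82 9a 51.
K' ⊕ ipad = 69 b4 ac 67.  K' ⊕ opad = 03 de c6 0d.
Inner input = (K'⊕ipad) ∥ m = 69 b4 ac 67 ∥ 65 68 54 61.
Inner hash: sum = 105+180+172+103+101+104+84+97 = 946 → 03 b2.
Outer input = (K'⊕opad) ∥ inner = 03 de c6 0d ∥ 03 b2.
Outer hash (tag): sum = 3+222+198+13+3+178 = 617 → 02 69.

0269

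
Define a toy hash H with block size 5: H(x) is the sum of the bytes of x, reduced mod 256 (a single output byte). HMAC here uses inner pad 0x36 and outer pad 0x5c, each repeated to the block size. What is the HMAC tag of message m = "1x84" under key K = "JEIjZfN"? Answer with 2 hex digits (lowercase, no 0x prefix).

cf

Key "JEIjZfN" = 4a 45 49 6a 5a 66 4e is 7 bytes > B = 5, so hash it first: H(key) = 50, then zero-pad to 5 bytes: K' = 50 00 00 00 00.
K' ⊕ ipad = 66 36 36 36 36.  K' ⊕ opad = 0c 5c 5c 5c 5c.
Inner input = (K'⊕ipad) ∥ m = 66 36 36 36 36 ∥ 31 78 38 34.
Inner hash: sum = 102+54+54+54+54+49+120+56+52 = 595; mod 256 = 83 → 53.
Outer input = (K'⊕opad) ∥ inner = 0c 5c 5c 5c 5c ∥ 53.
Outer hash (tag): sum = 12+92+92+92+92+83 = 463; mod 256 = 207 → cf.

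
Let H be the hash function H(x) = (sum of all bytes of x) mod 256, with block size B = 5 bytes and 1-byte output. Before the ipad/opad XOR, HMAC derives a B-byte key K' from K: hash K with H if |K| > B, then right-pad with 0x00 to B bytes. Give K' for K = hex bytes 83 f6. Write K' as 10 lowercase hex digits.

Key hex bytes 83 f6 is 2 bytes ≤ B = 5; zero-pad to 5 bytes: K' = 83 f6 00 00 00.

83f6000000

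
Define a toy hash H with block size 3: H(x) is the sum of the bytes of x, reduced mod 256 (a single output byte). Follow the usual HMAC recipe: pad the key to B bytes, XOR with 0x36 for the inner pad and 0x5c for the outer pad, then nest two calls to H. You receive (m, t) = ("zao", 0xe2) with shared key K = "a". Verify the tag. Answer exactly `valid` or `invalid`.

invalid

Key "a" = 61 is 1 byte ≤ B = 3; zero-pad to 3 bytes: K' = 61 00 00.
K' ⊕ ipad = 57 36 36; K' ⊕ opad = 3d 5c 5c.
Inner hash: sum = 87+54+54+122+97+111 = 525; mod 256 = 13 → 0d.
Outer hash (recomputed tag): sum = 61+92+92+13 = 258; mod 256 = 2 → 02.
Recomputed tag = 02; claimed = e2 → mismatch.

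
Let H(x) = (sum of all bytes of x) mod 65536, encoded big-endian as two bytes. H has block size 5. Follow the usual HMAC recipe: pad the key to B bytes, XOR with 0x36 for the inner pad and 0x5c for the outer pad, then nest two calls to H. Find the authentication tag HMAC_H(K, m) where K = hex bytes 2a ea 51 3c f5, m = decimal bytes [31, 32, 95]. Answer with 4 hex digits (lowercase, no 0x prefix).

030e

Key hex bytes 2a ea 51 3c f5 is exactly B = 5 bytes: K' = 2a ea 51 3c f5.
K' ⊕ ipad = 1c dc 67 0a c3.  K' ⊕ opad = 76 b6 0d 60 a9.
Inner input = (K'⊕ipad) ∥ m = 1c dc 67 0a c3 ∥ 1f 20 5f.
Inner hash: sum = 28+220+103+10+195+31+32+95 = 714 → 02 ca.
Outer input = (K'⊕opad) ∥ inner = 76 b6 0d 60 a9 ∥ 02 ca.
Outer hash (tag): sum = 118+182+13+96+169+2+202 = 782 → 03 0e.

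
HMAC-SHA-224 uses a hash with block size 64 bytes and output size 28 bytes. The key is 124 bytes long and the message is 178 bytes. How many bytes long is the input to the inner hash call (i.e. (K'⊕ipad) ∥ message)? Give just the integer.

Key is 124 > 64 bytes, so it is hashed to 28 bytes then zero-padded to 64: |K'| = 64.
Inner input = (K'⊕ipad) ∥ m → 64 + 178 = 242 bytes.

242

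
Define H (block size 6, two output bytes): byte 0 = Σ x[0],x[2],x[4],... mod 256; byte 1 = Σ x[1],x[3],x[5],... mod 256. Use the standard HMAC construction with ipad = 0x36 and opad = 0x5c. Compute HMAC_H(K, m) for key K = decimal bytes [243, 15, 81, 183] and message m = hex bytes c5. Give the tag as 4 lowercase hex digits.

3f8a

Key decimal bytes [243, 15, 81, 183] = f3 0f 51 b7 is 4 bytes ≤ B = 6; zero-pad to 6 bytes: K' = f3 0f 51 b7 00 00.
K' ⊕ ipad = c5 39 67 81 36 36.  K' ⊕ opad = af 53 0d eb 5c 5c.
Inner input = (K'⊕ipad) ∥ m = c5 39 67 81 36 36 ∥ c5.
Inner hash: even-index sum = 551 mod 256 = 39; odd-index sum = 240 mod 256 = 240 → 27 f0.
Outer input = (K'⊕opad) ∥ inner = af 53 0d eb 5c 5c ∥ 27 f0.
Outer hash (tag): even-index sum = 319 mod 256 = 63; odd-index sum = 650 mod 256 = 138 → 3f 8a.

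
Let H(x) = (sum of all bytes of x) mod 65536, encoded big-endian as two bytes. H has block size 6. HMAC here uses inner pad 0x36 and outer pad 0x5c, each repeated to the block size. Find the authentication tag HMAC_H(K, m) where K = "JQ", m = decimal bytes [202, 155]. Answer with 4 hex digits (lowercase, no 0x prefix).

01b6

Key "JQ" = 4a 51 is 2 bytes ≤ B = 6; zero-pad to 6 bytes: K' = 4a 51 00 00 00 00.
K' ⊕ ipad = 7c 67 36 36 36 36.  K' ⊕ opad = 16 0d 5c 5c 5c 5c.
Inner input = (K'⊕ipad) ∥ m = 7c 67 36 36 36 36 ∥ ca 9b.
Inner hash: sum = 124+103+54+54+54+54+202+155 = 800 → 03 20.
Outer input = (K'⊕opad) ∥ inner = 16 0d 5c 5c 5c 5c ∥ 03 20.
Outer hash (tag): sum = 22+13+92+92+92+92+3+32 = 438 → 01 b6.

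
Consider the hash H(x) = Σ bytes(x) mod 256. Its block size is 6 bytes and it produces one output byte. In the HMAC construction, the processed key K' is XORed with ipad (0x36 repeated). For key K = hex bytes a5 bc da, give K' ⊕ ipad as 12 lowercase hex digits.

938aec363636

Key hex bytes a5 bc da is 3 bytes ≤ B = 6; zero-pad to 6 bytes: K' = a5 bc da 00 00 00.
XOR each byte with 0x36: a5⊕36=93, bc⊕36=8a, da⊕36=ec, 00⊕36=36, 00⊕36=36, 00⊕36=36.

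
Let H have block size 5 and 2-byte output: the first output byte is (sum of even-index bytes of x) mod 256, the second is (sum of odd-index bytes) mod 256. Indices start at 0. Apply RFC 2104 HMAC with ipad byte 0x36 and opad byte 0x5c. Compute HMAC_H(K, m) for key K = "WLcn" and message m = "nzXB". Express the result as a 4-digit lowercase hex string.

Key "WLcn" = 57 4c 63 6e is 4 bytes ≤ B = 5; zero-pad to 5 bytes: K' = 57 4c 63 6e 00.
K' ⊕ ipad = 61 7a 55 58 36.  K' ⊕ opad = 0b 10 3f 32 5c.
Inner input = (K'⊕ipad) ∥ m = 61 7a 55 58 36 ∥ 6e 7a 58 42.
Inner hash: even-index sum = 424 mod 256 = 168; odd-index sum = 408 mod 256 = 152 → a8 98.
Outer input = (K'⊕opad) ∥ inner = 0b 10 3f 32 5c ∥ a8 98.
Outer hash (tag): even-index sum = 318 mod 256 = 62; odd-index sum = 234 mod 256 = 234 → 3e ea.

3eea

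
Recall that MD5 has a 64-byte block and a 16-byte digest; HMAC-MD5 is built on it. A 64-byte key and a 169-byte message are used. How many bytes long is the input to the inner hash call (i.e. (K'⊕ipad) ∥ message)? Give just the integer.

Key is 64 ≤ 64 bytes, zero-padded: |K'| = 64.
Inner input = (K'⊕ipad) ∥ m → 64 + 169 = 233 bytes.

233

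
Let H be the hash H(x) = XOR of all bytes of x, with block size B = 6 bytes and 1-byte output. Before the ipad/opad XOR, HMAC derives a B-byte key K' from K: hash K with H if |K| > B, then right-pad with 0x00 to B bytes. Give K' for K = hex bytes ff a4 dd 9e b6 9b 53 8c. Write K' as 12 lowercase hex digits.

|K| = 8 > B = 6, so first hash the key.
H(K): XOR ff⊕a4⊕dd⊕9e⊕b6⊕9b⊕53⊕8c = ea.
Zero-pad H(K) = ea to 6 bytes: K' = ea 00 00 00 00 00.

ea0000000000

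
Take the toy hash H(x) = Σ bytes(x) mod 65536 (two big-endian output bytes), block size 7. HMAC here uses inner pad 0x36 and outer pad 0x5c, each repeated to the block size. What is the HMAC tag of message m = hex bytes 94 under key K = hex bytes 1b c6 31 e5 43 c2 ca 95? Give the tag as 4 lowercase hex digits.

026e

Key hex bytes 1b c6 31 e5 43 c2 ca 95 is 8 bytes > B = 7, so hash it first: H(key) = 04 5b, then zero-pad to 7 bytes: K' = 04 5b 00 00 00 00 00.
K' ⊕ ipad = 32 6d 36 36 36 36 36.  K' ⊕ opad = 58 07 5c 5c 5c 5c 5c.
Inner input = (K'⊕ipad) ∥ m = 32 6d 36 36 36 36 36 ∥ 94.
Inner hash: sum = 50+109+54+54+54+54+54+148 = 577 → 02 41.
Outer input = (K'⊕opad) ∥ inner = 58 07 5c 5c 5c 5c 5c ∥ 02 41.
Outer hash (tag): sum = 88+7+92+92+92+92+92+2+65 = 622 → 02 6e.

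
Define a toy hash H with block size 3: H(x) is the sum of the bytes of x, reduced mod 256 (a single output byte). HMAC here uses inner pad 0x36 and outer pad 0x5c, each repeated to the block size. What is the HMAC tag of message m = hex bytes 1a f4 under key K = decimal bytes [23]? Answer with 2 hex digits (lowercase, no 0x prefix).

9e

Key decimal bytes [23] = 17 is 1 byte ≤ B = 3; zero-pad to 3 bytes: K' = 17 00 00.
K' ⊕ ipad = 21 36 36.  K' ⊕ opad = 4b 5c 5c.
Inner input = (K'⊕ipad) ∥ m = 21 36 36 ∥ 1a f4.
Inner hash: sum = 33+54+54+26+244 = 411; mod 256 = 155 → 9b.
Outer input = (K'⊕opad) ∥ inner = 4b 5c 5c ∥ 9b.
Outer hash (tag): sum = 75+92+92+155 = 414; mod 256 = 158 → 9e.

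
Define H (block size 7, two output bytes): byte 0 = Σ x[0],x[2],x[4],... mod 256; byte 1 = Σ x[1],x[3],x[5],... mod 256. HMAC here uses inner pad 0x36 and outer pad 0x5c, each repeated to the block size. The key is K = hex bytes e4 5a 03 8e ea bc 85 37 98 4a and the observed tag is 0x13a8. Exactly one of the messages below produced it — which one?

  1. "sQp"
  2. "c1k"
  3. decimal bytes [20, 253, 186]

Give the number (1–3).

Key hex bytes e4 5a 03 8e ea bc 85 37 98 4a is 10 bytes > B = 7, so hash it first: H(key) = ee 25, then zero-pad to 7 bytes: K' = ee 25 00 00 00 00 00.
K' ⊕ ipad = d8 13 36 36 36 36 36; K' ⊕ opad = b2 79 5c 5c 5c 5c 5c.
m1: inner = H(d8 13 36 36 36 36 36 73 51 70) = cb 62; tag = H(b2 79 5c 5c 5c 5c 5c cb 62) = 28fc
m2: inner = H(d8 13 36 36 36 36 36 63 31 6b) = ab 4d; tag = H(b2 79 5c 5c 5c 5c 5c ab 4d) = 13dc
m3: inner = H(d8 13 36 36 36 36 36 14 fd ba) = 77 4d; tag = H(b2 79 5c 5c 5c 5c 5c 77 4d) = 13a8 ← matches

3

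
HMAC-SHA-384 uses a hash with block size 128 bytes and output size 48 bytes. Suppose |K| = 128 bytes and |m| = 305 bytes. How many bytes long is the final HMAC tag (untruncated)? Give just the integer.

48

The tag is one SHA-384 digest: 48 bytes.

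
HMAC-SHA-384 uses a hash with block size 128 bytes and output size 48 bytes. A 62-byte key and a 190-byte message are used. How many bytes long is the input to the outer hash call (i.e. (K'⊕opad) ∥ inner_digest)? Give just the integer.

176

Key is 62 ≤ 128 bytes, zero-padded: |K'| = 128.
Outer input = (K'⊕opad) ∥ H(inner) → 128 + 48 = 176 bytes.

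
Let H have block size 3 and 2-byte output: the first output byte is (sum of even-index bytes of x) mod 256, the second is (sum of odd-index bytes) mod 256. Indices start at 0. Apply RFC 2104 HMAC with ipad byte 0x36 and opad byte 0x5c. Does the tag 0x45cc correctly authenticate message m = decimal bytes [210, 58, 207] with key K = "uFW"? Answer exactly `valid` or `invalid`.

Key "uFW" = 75 46 57 is exactly B = 3 bytes: K' = 75 46 57.
K' ⊕ ipad = 43 70 61; K' ⊕ opad = 29 1a 0b.
Inner hash: even-index sum = 222 mod 256 = 222; odd-index sum = 529 mod 256 = 17 → de 11.
Outer hash (recomputed tag): even-index sum = 69 mod 256 = 69; odd-index sum = 248 mod 256 = 248 → 45 f8.
Recomputed tag = 45f8; claimed = 45cc → mismatch.

invalid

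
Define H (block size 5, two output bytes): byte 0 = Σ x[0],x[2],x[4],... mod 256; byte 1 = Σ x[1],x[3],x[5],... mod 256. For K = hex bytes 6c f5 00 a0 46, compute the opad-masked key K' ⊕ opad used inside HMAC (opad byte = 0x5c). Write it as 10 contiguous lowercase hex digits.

Key hex bytes 6c f5 00 a0 46 is exactly B = 5 bytes: K' = 6c f5 00 a0 46.
XOR each byte with 0x5c: 6c⊕5c=30, f5⊕5c=a9, 00⊕5c=5c, a0⊕5c=fc, 46⊕5c=1a.

30a95cfc1a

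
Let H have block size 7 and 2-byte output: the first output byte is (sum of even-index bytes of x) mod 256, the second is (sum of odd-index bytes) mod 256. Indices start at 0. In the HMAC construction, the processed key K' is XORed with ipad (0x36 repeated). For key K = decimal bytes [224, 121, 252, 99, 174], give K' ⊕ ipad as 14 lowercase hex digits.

d64fca55983636

Key decimal bytes [224, 121, 252, 99, 174] = e0 79 fc 63 ae is 5 bytes ≤ B = 7; zero-pad to 7 bytes: K' = e0 79 fc 63 ae 00 00.
XOR each byte with 0x36: e0⊕36=d6, 79⊕36=4f, fc⊕36=ca, 63⊕36=55, ae⊕36=98, 00⊕36=36, 00⊕36=36.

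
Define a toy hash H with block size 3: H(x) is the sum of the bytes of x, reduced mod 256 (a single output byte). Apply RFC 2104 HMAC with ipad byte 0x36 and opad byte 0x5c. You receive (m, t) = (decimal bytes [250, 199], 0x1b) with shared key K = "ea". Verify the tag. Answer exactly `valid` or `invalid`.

invalid

Key "ea" = 65 61 is 2 bytes ≤ B = 3; zero-pad to 3 bytes: K' = 65 61 00.
K' ⊕ ipad = 53 57 36; K' ⊕ opad = 39 3d 5c.
Inner hash: sum = 83+87+54+250+199 = 673; mod 256 = 161 → a1.
Outer hash (recomputed tag): sum = 57+61+92+161 = 371; mod 256 = 115 → 73.
Recomputed tag = 73; claimed = 1b → mismatch.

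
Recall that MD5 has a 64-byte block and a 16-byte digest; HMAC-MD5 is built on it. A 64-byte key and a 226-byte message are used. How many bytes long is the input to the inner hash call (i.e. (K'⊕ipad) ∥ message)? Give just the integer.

290

Key is 64 ≤ 64 bytes, zero-padded: |K'| = 64.
Inner input = (K'⊕ipad) ∥ m → 64 + 226 = 290 bytes.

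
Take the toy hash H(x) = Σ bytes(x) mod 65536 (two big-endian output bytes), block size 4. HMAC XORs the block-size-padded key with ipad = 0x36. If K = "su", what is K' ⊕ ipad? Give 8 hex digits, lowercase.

45433636

Key "su" = 73 75 is 2 bytes ≤ B = 4; zero-pad to 4 bytes: K' = 73 75 00 00.
XOR each byte with 0x36: 73⊕36=45, 75⊕36=43, 00⊕36=36, 00⊕36=36.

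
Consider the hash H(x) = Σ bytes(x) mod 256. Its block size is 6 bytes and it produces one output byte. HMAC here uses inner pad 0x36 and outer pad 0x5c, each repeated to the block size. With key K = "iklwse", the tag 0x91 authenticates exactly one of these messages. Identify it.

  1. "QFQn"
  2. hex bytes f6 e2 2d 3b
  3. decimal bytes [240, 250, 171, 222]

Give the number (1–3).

3

Key "iklwse" = 69 6b 6c 77 73 65 is exactly B = 6 bytes: K' = 69 6b 6c 77 73 65.
K' ⊕ ipad = 5f 5d 5a 41 45 53; K' ⊕ opad = 35 37 30 2b 2f 39.
m1: inner = H(5f 5d 5a 41 45 53 51 46 51 6e) = 45; tag = H(35 37 30 2b 2f 39 45) = 74
m2: inner = H(5f 5d 5a 41 45 53 f6 e2 2d 3b) = 2f; tag = H(35 37 30 2b 2f 39 2f) = 5e
m3: inner = H(5f 5d 5a 41 45 53 f0 fa ab de) = 62; tag = H(35 37 30 2b 2f 39 62) = 91 ← matches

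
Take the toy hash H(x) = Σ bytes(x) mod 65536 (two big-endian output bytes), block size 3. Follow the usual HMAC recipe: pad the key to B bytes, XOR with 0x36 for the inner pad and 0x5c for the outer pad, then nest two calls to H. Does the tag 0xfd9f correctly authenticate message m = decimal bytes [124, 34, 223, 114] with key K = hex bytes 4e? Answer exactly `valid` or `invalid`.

invalid

Key hex bytes 4e is 1 byte ≤ B = 3; zero-pad to 3 bytes: K' = 4e 00 00.
K' ⊕ ipad = 78 36 36; K' ⊕ opad = 12 5c 5c.
Inner hash: sum = 120+54+54+124+34+223+114 = 723 → 02 d3.
Outer hash (recomputed tag): sum = 18+92+92+2+211 = 415 → 01 9f.
Recomputed tag = 019f; claimed = fd9f → mismatch.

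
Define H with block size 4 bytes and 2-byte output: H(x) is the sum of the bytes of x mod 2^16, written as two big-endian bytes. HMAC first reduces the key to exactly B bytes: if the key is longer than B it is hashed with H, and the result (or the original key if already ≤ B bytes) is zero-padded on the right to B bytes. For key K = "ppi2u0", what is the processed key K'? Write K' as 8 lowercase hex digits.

|K| = 6 > B = 4, so first hash the key.
H(K): sum = 112+112+105+50+117+48 = 544 → 02 20.
Zero-pad H(K) = 02 20 to 4 bytes: K' = 02 20 00 00.

02200000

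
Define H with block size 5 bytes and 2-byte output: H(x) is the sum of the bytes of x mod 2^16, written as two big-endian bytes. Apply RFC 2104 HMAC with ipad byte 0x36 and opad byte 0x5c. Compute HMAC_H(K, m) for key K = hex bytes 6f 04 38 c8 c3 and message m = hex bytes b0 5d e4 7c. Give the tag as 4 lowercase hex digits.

031f

Key hex bytes 6f 04 38 c8 c3 is exactly B = 5 bytes: K' = 6f 04 38 c8 c3.
K' ⊕ ipad = 59 32 0e fe f5.  K' ⊕ opad = 33 58 64 94 9f.
Inner input = (K'⊕ipad) ∥ m = 59 32 0e fe f5 ∥ b0 5d e4 7c.
Inner hash: sum = 89+50+14+254+245+176+93+228+124 = 1273 → 04 f9.
Outer input = (K'⊕opad) ∥ inner = 33 58 64 94 9f ∥ 04 f9.
Outer hash (tag): sum = 51+88+100+148+159+4+249 = 799 → 03 1f.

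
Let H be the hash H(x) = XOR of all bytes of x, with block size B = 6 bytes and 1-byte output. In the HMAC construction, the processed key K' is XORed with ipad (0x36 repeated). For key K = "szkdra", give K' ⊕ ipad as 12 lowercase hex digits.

454c5d524457

Key "szkdra" = 73 7a 6b 64 72 61 is exactly B = 6 bytes: K' = 73 7a 6b 64 72 61.
XOR each byte with 0x36: 73⊕36=45, 7a⊕36=4c, 6b⊕36=5d, 64⊕36=52, 72⊕36=44, 61⊕36=57.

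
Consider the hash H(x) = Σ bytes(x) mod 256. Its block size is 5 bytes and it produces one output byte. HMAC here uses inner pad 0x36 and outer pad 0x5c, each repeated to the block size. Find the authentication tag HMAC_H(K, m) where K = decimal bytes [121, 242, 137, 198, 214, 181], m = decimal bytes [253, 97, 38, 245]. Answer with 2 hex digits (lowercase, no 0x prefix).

4d

Key decimal bytes [121, 242, 137, 198, 214, 181] = 79 f2 89 c6 d6 b5 is 6 bytes > B = 5, so hash it first: H(key) = 45, then zero-pad to 5 bytes: K' = 45 00 00 00 00.
K' ⊕ ipad = 73 36 36 36 36.  K' ⊕ opad = 19 5c 5c 5c 5c.
Inner input = (K'⊕ipad) ∥ m = 73 36 36 36 36 ∥ fd 61 26 f5.
Inner hash: sum = 115+54+54+54+54+253+97+38+245 = 964; mod 256 = 196 → c4.
Outer input = (K'⊕opad) ∥ inner = 19 5c 5c 5c 5c ∥ c4.
Outer hash (tag): sum = 25+92+92+92+92+196 = 589; mod 256 = 77 → 4d.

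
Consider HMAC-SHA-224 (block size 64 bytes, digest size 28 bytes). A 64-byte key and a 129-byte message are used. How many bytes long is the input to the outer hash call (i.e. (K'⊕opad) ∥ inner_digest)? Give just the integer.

Key is 64 ≤ 64 bytes, zero-padded: |K'| = 64.
Outer input = (K'⊕opad) ∥ H(inner) → 64 + 28 = 92 bytes.

92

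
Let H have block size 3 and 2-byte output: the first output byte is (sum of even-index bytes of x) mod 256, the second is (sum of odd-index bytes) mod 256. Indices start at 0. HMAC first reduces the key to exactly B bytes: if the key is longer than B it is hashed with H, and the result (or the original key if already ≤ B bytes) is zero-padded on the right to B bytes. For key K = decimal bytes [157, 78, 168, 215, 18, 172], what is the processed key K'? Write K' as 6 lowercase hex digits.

57d100

|K| = 6 > B = 3, so first hash the key.
H(K): even-index sum = 343 mod 256 = 87; odd-index sum = 465 mod 256 = 209 → 57 d1.
Zero-pad H(K) = 57 d1 to 3 bytes: K' = 57 d1 00.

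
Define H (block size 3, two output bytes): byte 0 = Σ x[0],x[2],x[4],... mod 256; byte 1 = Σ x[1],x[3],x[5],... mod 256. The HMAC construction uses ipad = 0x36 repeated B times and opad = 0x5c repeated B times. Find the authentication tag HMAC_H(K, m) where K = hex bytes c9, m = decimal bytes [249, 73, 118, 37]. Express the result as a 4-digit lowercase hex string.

Key hex bytes c9 is 1 byte ≤ B = 3; zero-pad to 3 bytes: K' = c9 00 00.
K' ⊕ ipad = ff 36 36.  K' ⊕ opad = 95 5c 5c.
Inner input = (K'⊕ipad) ∥ m = ff 36 36 ∥ f9 49 76 25.
Inner hash: even-index sum = 419 mod 256 = 163; odd-index sum = 421 mod 256 = 165 → a3 a5.
Outer input = (K'⊕opad) ∥ inner = 95 5c 5c ∥ a3 a5.
Outer hash (tag): even-index sum = 406 mod 256 = 150; odd-index sum = 255 mod 256 = 255 → 96 ff.

96ff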